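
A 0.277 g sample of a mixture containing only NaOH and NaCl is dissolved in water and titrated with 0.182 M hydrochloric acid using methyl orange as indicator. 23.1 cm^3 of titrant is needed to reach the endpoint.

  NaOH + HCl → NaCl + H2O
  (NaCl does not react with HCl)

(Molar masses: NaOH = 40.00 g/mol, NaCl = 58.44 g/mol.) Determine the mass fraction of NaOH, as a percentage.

n(HCl) = 0.0231 × 0.182 = 4.20 × 10^-3 mol
Let x = n(NaOH), y = n(NaCl).
Titrant: 1x = 4.20 × 10^-3;  mass: 40.00x + 58.44y = 0.277
Solving, x = 4.20 × 10^-3 mol, y = 1.86 × 10^-3 mol
mass of NaOH = 4.20 × 10^-3 × 40.00 = 0.168 g
% NaOH = 0.168 / 0.277 × 100 = 60.7 %

60.7 %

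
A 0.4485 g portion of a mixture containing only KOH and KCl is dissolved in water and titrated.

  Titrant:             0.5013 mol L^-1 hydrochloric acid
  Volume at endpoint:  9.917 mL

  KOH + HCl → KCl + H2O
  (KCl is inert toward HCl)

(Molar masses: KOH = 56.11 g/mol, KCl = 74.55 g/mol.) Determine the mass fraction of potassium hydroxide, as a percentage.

62.20 %

n(HCl) = 0.009917 × 0.5013 = 4.971 × 10^-3 mol
Let x = n(KOH), y = n(KCl).
Titrant: 1x = 4.971 × 10^-3;  mass: 56.11x + 74.55y = 0.4485
Solving, x = 4.971 × 10^-3 mol, y = 2.274 × 10^-3 mol
mass of KOH = 4.971 × 10^-3 × 56.11 = 0.2789 g
% KOH = 0.2789 / 0.4485 × 100 = 62.20 %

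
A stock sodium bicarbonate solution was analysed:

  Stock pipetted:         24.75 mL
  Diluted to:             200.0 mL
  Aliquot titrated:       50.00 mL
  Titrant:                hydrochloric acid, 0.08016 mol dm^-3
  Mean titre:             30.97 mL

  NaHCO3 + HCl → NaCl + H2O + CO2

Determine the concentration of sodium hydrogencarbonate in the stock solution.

n(HCl) = 0.03097 × 0.08016 = 2.483 × 10^-3 mol
n(NaHCO3) in the aliquot = 2.483 × 10^-3 mol (1:1 ratio)
[NaHCO3]_dilute = 2.483 × 10^-3 / 0.05000 = 0.04965 mol/L
Dilution factor = 200.0 / 24.75 = 8.081
[NaHCO3]_stock = 0.04965 × 8.081 = 0.4012 mol/L

0.4012 mol/L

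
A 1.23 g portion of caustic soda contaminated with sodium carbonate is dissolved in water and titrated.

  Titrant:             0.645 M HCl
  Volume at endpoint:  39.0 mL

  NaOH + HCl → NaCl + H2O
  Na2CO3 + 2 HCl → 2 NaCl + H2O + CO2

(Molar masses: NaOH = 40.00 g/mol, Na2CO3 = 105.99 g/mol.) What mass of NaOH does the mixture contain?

0.317 g

n(HCl) = 0.0390 × 0.645 = 0.0252 mol
Let x = n(NaOH), y = n(Na2CO3).
Titrant: 1x + 2y = 0.0252;  mass: 40.00x + 105.99y = 1.23
Solving, x = 7.93 × 10^-3 mol, y = 8.61 × 10^-3 mol
mass of NaOH = 7.93 × 10^-3 × 40.00 = 0.317 g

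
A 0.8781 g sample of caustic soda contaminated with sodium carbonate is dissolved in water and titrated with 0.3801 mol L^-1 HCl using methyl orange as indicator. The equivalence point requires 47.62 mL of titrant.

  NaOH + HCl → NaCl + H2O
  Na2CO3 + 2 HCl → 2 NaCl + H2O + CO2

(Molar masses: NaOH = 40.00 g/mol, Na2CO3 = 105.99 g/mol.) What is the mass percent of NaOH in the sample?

n(HCl) = 0.04762 × 0.3801 = 0.01810 mol
Let x = n(NaOH), y = n(Na2CO3).
Titrant: 1x + 2y = 0.01810;  mass: 40.00x + 105.99y = 0.8781
Solving, x = 6.243 × 10^-3 mol, y = 5.929 × 10^-3 mol
mass of NaOH = 6.243 × 10^-3 × 40.00 = 0.2497 g
% NaOH = 0.2497 / 0.8781 × 100 = 28.44 %

28.44 %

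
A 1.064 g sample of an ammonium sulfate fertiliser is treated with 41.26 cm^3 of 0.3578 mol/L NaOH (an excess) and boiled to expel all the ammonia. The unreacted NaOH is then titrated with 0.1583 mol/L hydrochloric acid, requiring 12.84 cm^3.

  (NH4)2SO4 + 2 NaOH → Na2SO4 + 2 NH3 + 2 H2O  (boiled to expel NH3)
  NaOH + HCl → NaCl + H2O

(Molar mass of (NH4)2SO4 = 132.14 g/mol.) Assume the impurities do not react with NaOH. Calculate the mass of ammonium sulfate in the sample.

n(NaOH) added = 0.04126 × 0.3578 = 0.01476 mol
n(HCl) used in back-titration = 0.01284 × 0.1583 = 2.033 × 10^-3 mol
n(NaOH) left over = 2.033 × 10^-3 mol (1:1 ratio)
n(NaOH) consumed by analyte = 0.01476 − 2.033 × 10^-3 = 0.01273 mol
From the 1:2 ratio, n((NH4)2SO4) = 1/2 × 0.01273 = 6.365 × 10^-3 mol
mass of (NH4)2SO4 = 6.365 × 10^-3 × 132.14 = 0.8411 g

0.8411 g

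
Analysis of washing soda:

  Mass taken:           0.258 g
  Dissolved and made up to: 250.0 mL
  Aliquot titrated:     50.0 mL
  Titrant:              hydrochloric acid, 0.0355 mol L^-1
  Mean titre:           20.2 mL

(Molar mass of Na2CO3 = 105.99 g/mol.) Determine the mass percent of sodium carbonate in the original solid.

Na2CO3 + 2 HCl → 2 NaCl + H2O + CO2
n(HCl) per titration = 0.0202 × 0.0355 = 7.17 × 10^-4 mol
From the 1:2 ratio, n(Na2CO3) in each aliquot = 1/2 × 7.17 × 10^-4 = 3.59 × 10^-4 mol
n(Na2CO3) in the whole flask = 3.59 × 10^-4 × 250.0/50.0 = 1.79 × 10^-3 mol
mass of Na2CO3 = 1.79 × 10^-3 × 105.99 = 0.190 g
% Na2CO3 = 0.190 / 0.258 × 100 = 73.6 %

73.6 %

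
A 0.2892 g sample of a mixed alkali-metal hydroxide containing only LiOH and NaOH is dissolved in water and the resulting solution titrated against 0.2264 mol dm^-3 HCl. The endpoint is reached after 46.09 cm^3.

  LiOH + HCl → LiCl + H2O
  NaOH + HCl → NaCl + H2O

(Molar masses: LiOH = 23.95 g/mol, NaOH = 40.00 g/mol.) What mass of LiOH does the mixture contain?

n(HCl) = 0.04609 × 0.2264 = 0.01043 mol
Let x = n(LiOH), y = n(NaOH).
Titrant: 1x + 1y = 0.01043;  mass: 23.95x + 40.00y = 0.2892
Solving, x = 7.987 × 10^-3 mol, y = 2.448 × 10^-3 mol
mass of LiOH = 7.987 × 10^-3 × 23.95 = 0.1913 g

0.1913 g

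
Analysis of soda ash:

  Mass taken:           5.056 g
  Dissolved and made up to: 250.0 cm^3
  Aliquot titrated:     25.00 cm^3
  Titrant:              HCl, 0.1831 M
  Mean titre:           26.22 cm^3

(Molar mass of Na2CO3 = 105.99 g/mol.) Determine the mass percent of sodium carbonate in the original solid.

Na2CO3 + 2 HCl → 2 NaCl + H2O + CO2
n(HCl) per titration = 0.02622 × 0.1831 = 4.801 × 10^-3 mol
From the 1:2 ratio, n(Na2CO3) in each aliquot = 1/2 × 4.801 × 10^-3 = 2.400 × 10^-3 mol
n(Na2CO3) in the whole flask = 2.400 × 10^-3 × 250.0/25.00 = 0.02400 mol
mass of Na2CO3 = 0.02400 × 105.99 = 2.544 g
% Na2CO3 = 2.544 / 5.056 × 100 = 50.32 %

50.32 %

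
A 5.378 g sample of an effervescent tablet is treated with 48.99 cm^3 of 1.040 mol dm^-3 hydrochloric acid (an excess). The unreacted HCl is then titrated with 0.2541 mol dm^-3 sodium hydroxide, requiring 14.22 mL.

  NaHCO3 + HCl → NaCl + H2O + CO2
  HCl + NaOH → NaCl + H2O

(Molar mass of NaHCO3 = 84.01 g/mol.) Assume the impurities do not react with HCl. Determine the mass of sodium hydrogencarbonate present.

3.977 g

n(HCl) added = 0.04899 × 1.040 = 0.05095 mol
n(NaOH) used in back-titration = 0.01422 × 0.2541 = 3.613 × 10^-3 mol
n(HCl) left over = 3.613 × 10^-3 mol (1:1 ratio)
n(HCl) consumed by analyte = 0.05095 − 3.613 × 10^-3 = 0.04734 mol
n(NaHCO3) = 0.04734 mol (1:1 ratio)
mass of NaHCO3 = 0.04734 × 84.01 = 3.977 g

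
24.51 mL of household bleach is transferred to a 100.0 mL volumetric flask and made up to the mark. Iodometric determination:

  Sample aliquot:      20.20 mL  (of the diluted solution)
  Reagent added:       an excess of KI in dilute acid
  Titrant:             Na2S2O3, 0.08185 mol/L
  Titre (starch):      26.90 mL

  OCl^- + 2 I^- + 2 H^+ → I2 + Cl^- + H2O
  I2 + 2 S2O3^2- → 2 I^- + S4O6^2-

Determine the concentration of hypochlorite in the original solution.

n(S2O3^2-) = 0.02690 × 0.08185 = 2.202 × 10^-3 mol
n(I2) = n(S2O3^2-)/2 = 1.101 × 10^-3 mol
n(OCl^-) in the aliquot = 1.101 × 10^-3 mol (1:1 ratio)
[OCl^-]_dilute = 1.101 × 10^-3 / 0.02020 = 0.05450 mol/L
[OCl^-]_original = 0.05450 × 100.0/24.51 = 0.2224 mol/L

0.2224 mol/L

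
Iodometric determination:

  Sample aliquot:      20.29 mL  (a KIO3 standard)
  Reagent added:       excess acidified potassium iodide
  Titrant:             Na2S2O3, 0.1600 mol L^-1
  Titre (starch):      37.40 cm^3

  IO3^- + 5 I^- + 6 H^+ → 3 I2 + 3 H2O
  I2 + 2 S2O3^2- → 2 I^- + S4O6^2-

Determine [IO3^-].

n(S2O3^2-) = 0.03740 × 0.1600 = 5.984 × 10^-3 mol
n(I2) = n(S2O3^2-)/2 = 2.992 × 10^-3 mol
From the 1:3 ratio, n(IO3^-) in the aliquot = 1/3 × 2.992 × 10^-3 = 9.973 × 10^-4 mol
[IO3^-] = 9.973 × 10^-4 / 0.02029 = 0.04915 mol/L

0.04915 mol/L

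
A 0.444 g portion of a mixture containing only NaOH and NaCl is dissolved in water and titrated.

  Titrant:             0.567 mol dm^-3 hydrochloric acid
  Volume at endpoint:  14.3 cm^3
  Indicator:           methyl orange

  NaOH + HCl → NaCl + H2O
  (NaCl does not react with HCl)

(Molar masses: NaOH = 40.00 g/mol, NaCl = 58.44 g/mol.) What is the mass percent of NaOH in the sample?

n(HCl) = 0.0143 × 0.567 = 8.11 × 10^-3 mol
Let x = n(NaOH), y = n(NaCl).
Titrant: 1x = 8.11 × 10^-3;  mass: 40.00x + 58.44y = 0.444
Solving, x = 8.11 × 10^-3 mol, y = 2.05 × 10^-3 mol
mass of NaOH = 8.11 × 10^-3 × 40.00 = 0.324 g
% NaOH = 0.324 / 0.444 × 100 = 73.0 %

73.0 %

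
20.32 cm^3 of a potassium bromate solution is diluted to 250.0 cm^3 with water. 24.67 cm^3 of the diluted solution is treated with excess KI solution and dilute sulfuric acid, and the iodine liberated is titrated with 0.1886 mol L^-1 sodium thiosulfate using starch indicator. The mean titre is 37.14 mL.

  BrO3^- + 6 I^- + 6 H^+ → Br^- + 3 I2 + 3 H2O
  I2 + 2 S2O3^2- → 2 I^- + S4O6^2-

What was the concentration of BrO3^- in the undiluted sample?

0.5822 mol/L

n(S2O3^2-) = 0.03714 × 0.1886 = 7.005 × 10^-3 mol
n(I2) = n(S2O3^2-)/2 = 3.502 × 10^-3 mol
From the 1:3 ratio, n(BrO3^-) in the aliquot = 1/3 × 3.502 × 10^-3 = 1.167 × 10^-3 mol
[BrO3^-]_dilute = 1.167 × 10^-3 / 0.02467 = 0.04732 mol/L
[BrO3^-]_original = 0.04732 × 250.0/20.32 = 0.5822 mol/L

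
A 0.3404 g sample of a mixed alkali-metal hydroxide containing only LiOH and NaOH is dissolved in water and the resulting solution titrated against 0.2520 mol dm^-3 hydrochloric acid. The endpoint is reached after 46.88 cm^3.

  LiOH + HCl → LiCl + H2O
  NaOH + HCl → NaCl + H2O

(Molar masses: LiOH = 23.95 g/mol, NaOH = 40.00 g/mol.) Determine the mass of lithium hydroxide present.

0.1972 g

n(HCl) = 0.04688 × 0.2520 = 0.01181 mol
Let x = n(LiOH), y = n(NaOH).
Titrant: 1x + 1y = 0.01181;  mass: 23.95x + 40.00y = 0.3404
Solving, x = 8.234 × 10^-3 mol, y = 3.580 × 10^-3 mol
mass of LiOH = 8.234 × 10^-3 × 23.95 = 0.1972 g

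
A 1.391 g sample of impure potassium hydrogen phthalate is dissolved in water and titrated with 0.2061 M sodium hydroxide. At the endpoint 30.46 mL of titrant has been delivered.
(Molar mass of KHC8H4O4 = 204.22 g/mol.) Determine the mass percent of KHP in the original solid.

KHC8H4O4 + NaOH → KNaC8H4O4 + H2O
n(NaOH) = 0.03046 L × 0.2061 mol/L = 6.278 × 10^-3 mol
n(KHC8H4O4) = 6.278 × 10^-3 mol (1:1 ratio)
mass of KHC8H4O4 = 6.278 × 10^-3 × 204.22 g/mol = 1.282 g
% KHC8H4O4 = 1.282 / 1.391 × 100 = 92.17 %

92.17 %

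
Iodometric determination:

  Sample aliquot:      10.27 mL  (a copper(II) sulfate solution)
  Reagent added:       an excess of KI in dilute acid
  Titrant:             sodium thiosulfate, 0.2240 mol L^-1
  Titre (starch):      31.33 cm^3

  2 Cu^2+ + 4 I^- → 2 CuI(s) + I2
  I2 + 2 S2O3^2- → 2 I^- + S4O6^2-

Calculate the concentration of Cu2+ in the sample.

n(S2O3^2-) = 0.03133 × 0.2240 = 7.018 × 10^-3 mol
n(I2) = n(S2O3^2-)/2 = 3.509 × 10^-3 mol
From the 2:1 ratio, n(Cu2+) in the aliquot = 2/1 × 3.509 × 10^-3 = 7.018 × 10^-3 mol
[Cu2+] = 7.018 × 10^-3 / 0.01027 = 0.6833 mol/L

0.6833 mol/L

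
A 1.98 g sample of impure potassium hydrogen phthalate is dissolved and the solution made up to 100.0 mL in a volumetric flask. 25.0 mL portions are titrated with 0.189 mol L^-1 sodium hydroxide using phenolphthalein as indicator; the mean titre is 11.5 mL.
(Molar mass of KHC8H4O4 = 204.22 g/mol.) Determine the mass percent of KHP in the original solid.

KHC8H4O4 + NaOH → KNaC8H4O4 + H2O
n(NaOH) per titration = 0.0115 × 0.189 = 2.17 × 10^-3 mol
n(KHC8H4O4) in each aliquot = 2.17 × 10^-3 mol (1:1 ratio)
n(KHC8H4O4) in the whole flask = 2.17 × 10^-3 × 100.0/25.0 = 8.69 × 10^-3 mol
mass of KHC8H4O4 = 8.69 × 10^-3 × 204.22 = 1.78 g
% KHC8H4O4 = 1.78 / 1.98 × 100 = 89.7 %

89.7 %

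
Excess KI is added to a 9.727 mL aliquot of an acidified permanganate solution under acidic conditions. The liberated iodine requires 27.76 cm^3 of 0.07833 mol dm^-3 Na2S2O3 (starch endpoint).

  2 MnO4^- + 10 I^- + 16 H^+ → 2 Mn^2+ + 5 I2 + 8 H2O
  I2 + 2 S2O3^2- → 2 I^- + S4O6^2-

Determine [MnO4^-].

0.04471 mol/L

n(S2O3^2-) = 0.02776 × 0.07833 = 2.174 × 10^-3 mol
n(I2) = n(S2O3^2-)/2 = 1.087 × 10^-3 mol
From the 2:5 ratio, n(MnO4^-) in the aliquot = 2/5 × 1.087 × 10^-3 = 4.349 × 10^-4 mol
[MnO4^-] = 4.349 × 10^-4 / 0.009727 = 0.04471 mol/L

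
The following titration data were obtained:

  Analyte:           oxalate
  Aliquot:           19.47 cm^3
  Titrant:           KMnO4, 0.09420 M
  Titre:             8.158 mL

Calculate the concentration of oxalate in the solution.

2 MnO4^- + 5 C2O4^2- + 16 H^+ → 2 Mn^2+ + 10 CO2 + 8 H2O
n(KMnO4) = 0.008158 L × 0.09420 mol/L = 7.685 × 10^-4 mol
From the 5:2 mole ratio, n(C2O4^2-) = 5/2 × 7.685 × 10^-4 = 1.921 × 10^-3 mol
[C2O4^2-] = 1.921 × 10^-3 mol / 0.01947 L = 0.09868 mol/L

0.09868 M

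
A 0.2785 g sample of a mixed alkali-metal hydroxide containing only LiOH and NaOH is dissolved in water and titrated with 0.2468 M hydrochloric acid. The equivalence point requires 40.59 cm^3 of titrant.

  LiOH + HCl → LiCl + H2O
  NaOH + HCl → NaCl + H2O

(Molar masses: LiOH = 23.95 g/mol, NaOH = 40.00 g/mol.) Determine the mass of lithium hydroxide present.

n(HCl) = 0.04059 × 0.2468 = 0.01002 mol
Let x = n(LiOH), y = n(NaOH).
Titrant: 1x + 1y = 0.01002;  mass: 23.95x + 40.00y = 0.2785
Solving, x = 7.614 × 10^-3 mol, y = 2.404 × 10^-3 mol
mass of LiOH = 7.614 × 10^-3 × 23.95 = 0.1824 g

0.1824 g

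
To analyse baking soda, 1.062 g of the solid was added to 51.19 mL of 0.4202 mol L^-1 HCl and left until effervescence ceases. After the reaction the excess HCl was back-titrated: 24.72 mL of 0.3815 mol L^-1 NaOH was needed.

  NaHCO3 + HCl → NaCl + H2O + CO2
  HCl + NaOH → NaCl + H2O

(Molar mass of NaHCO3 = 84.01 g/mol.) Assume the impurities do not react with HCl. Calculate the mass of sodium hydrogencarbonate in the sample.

1.015 g

n(HCl) added = 0.05119 × 0.4202 = 0.02151 mol
n(NaOH) used in back-titration = 0.02472 × 0.3815 = 9.431 × 10^-3 mol
n(HCl) left over = 9.431 × 10^-3 mol (1:1 ratio)
n(HCl) consumed by analyte = 0.02151 − 9.431 × 10^-3 = 0.01208 mol
n(NaHCO3) = 0.01208 mol (1:1 ratio)
mass of NaHCO3 = 0.01208 × 84.01 = 1.015 g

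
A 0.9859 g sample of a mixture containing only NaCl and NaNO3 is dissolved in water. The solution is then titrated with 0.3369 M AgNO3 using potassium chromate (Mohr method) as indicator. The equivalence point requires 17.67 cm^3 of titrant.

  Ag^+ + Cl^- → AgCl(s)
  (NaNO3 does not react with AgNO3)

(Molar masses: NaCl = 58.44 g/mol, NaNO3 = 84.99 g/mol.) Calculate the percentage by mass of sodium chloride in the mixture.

35.29 %

n(AgNO3) = 0.01767 × 0.3369 = 5.953 × 10^-3 mol
Let x = n(NaCl), y = n(NaNO3).
Titrant: 1x = 5.953 × 10^-3;  mass: 58.44x + 84.99y = 0.9859
Solving, x = 5.953 × 10^-3 mol, y = 7.507 × 10^-3 mol
mass of NaCl = 5.953 × 10^-3 × 58.44 = 0.3479 g
% NaCl = 0.3479 / 0.9859 × 100 = 35.29 %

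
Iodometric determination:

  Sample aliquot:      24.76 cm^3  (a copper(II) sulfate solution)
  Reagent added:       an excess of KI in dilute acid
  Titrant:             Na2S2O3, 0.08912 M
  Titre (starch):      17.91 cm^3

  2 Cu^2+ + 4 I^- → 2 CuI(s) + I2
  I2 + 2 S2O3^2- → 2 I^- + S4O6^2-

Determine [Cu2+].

0.06446 M

n(S2O3^2-) = 0.01791 × 0.08912 = 1.596 × 10^-3 mol
n(I2) = n(S2O3^2-)/2 = 7.981 × 10^-4 mol
From the 2:1 ratio, n(Cu2+) in the aliquot = 2/1 × 7.981 × 10^-4 = 1.596 × 10^-3 mol
[Cu2+] = 1.596 × 10^-3 / 0.02476 = 0.06446 mol/L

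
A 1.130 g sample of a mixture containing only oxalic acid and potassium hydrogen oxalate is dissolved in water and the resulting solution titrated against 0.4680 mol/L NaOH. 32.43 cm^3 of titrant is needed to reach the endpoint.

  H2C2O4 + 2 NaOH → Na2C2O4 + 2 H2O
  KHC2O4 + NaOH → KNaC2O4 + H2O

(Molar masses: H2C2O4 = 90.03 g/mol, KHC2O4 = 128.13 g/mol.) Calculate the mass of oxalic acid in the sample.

n(NaOH) = 0.03243 × 0.4680 = 0.01518 mol
Let x = n(H2C2O4), y = n(KHC2O4).
Titrant: 2x + 1y = 0.01518;  mass: 90.03x + 128.13y = 1.130
Solving, x = 4.901 × 10^-3 mol, y = 5.376 × 10^-3 mol
mass of H2C2O4 = 4.901 × 10^-3 × 90.03 = 0.4412 g

0.4412 g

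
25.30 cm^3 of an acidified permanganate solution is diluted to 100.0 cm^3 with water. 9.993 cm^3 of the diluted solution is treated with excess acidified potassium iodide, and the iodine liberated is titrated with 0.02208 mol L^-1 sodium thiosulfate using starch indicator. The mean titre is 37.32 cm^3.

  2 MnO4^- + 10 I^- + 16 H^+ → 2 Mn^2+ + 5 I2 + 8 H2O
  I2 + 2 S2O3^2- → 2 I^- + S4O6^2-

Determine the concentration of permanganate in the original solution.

0.06519 mol/L

n(S2O3^2-) = 0.03732 × 0.02208 = 8.240 × 10^-4 mol
n(I2) = n(S2O3^2-)/2 = 4.120 × 10^-4 mol
From the 2:5 ratio, n(MnO4^-) in the aliquot = 2/5 × 4.120 × 10^-4 = 1.648 × 10^-4 mol
[MnO4^-]_dilute = 1.648 × 10^-4 / 0.009993 = 0.01649 mol/L
[MnO4^-]_original = 0.01649 × 100.0/25.30 = 0.06519 mol/L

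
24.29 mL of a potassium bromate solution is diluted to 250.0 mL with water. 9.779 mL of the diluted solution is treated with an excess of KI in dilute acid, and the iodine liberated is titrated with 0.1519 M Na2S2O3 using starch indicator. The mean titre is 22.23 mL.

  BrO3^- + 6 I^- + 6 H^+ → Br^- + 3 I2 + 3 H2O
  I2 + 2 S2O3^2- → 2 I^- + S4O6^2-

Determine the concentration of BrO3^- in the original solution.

n(S2O3^2-) = 0.02223 × 0.1519 = 3.377 × 10^-3 mol
n(I2) = n(S2O3^2-)/2 = 1.688 × 10^-3 mol
From the 1:3 ratio, n(BrO3^-) in the aliquot = 1/3 × 1.688 × 10^-3 = 5.628 × 10^-4 mol
[BrO3^-]_dilute = 5.628 × 10^-4 / 0.009779 = 0.05755 mol/L
[BrO3^-]_original = 0.05755 × 250.0/24.29 = 0.5923 mol/L

0.5923 M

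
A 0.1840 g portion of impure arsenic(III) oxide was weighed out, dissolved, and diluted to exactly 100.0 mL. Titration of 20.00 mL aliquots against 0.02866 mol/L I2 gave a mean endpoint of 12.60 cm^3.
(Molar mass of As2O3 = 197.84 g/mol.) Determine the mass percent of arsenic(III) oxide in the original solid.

97.07 %

As2O3 + 2 I2 + 2 H2O → As2O5 + 4 HI
n(I2) per titration = 0.01260 × 0.02866 = 3.611 × 10^-4 mol
From the 1:2 ratio, n(As2O3) in each aliquot = 1/2 × 3.611 × 10^-4 = 1.806 × 10^-4 mol
n(As2O3) in the whole flask = 1.806 × 10^-4 × 100.0/20.00 = 9.028 × 10^-4 mol
mass of As2O3 = 9.028 × 10^-4 × 197.84 = 0.1786 g
% As2O3 = 0.1786 / 0.1840 × 100 = 97.07 %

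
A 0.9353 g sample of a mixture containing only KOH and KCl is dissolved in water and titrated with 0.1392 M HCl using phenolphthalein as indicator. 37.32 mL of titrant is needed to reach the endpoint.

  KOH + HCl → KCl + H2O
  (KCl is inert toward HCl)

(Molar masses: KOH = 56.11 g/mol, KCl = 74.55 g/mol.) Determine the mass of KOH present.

n(HCl) = 0.03732 × 0.1392 = 5.195 × 10^-3 mol
Let x = n(KOH), y = n(KCl).
Titrant: 1x = 5.195 × 10^-3;  mass: 56.11x + 74.55y = 0.9353
Solving, x = 5.195 × 10^-3 mol, y = 8.636 × 10^-3 mol
mass of KOH = 5.195 × 10^-3 × 56.11 = 0.2915 g

0.2915 g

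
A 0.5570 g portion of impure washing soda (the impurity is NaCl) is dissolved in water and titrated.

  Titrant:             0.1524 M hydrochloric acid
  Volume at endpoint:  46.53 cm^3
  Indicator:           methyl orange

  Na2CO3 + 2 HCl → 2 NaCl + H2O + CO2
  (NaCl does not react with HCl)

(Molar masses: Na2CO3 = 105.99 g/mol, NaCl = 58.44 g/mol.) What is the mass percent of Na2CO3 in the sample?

67.47 %

n(HCl) = 0.04653 × 0.1524 = 7.091 × 10^-3 mol
Let x = n(Na2CO3), y = n(NaCl).
Titrant: 2x = 7.091 × 10^-3;  mass: 105.99x + 58.44y = 0.5570
Solving, x = 3.546 × 10^-3 mol, y = 3.101 × 10^-3 mol
mass of Na2CO3 = 3.546 × 10^-3 × 105.99 = 0.3758 g
% Na2CO3 = 0.3758 / 0.5570 × 100 = 67.47 %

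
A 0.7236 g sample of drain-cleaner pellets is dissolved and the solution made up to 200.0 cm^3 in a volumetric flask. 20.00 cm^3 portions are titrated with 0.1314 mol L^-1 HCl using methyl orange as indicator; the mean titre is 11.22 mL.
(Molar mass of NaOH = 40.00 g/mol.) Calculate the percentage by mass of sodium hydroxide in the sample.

81.50 %

NaOH + HCl → NaCl + H2O
n(HCl) per titration = 0.01122 × 0.1314 = 1.474 × 10^-3 mol
n(NaOH) in each aliquot = 1.474 × 10^-3 mol (1:1 ratio)
n(NaOH) in the whole flask = 1.474 × 10^-3 × 200.0/20.00 = 0.01474 mol
mass of NaOH = 0.01474 × 40.00 = 0.5897 g
% NaOH = 0.5897 / 0.7236 × 100 = 81.50 %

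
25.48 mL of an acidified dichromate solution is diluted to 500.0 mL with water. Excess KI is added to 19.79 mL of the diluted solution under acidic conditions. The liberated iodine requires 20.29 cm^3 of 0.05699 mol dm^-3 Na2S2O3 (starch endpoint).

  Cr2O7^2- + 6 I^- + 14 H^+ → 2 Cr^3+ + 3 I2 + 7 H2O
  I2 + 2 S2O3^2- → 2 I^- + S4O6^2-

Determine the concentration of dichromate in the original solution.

n(S2O3^2-) = 0.02029 × 0.05699 = 1.156 × 10^-3 mol
n(I2) = n(S2O3^2-)/2 = 5.782 × 10^-4 mol
From the 1:3 ratio, n(Cr2O7^2-) in the aliquot = 1/3 × 5.782 × 10^-4 = 1.927 × 10^-4 mol
[Cr2O7^2-]_dilute = 1.927 × 10^-4 / 0.01979 = 0.009738 mol/L
[Cr2O7^2-]_original = 0.009738 × 500.0/25.48 = 0.1911 mol/L

0.1911 mol/L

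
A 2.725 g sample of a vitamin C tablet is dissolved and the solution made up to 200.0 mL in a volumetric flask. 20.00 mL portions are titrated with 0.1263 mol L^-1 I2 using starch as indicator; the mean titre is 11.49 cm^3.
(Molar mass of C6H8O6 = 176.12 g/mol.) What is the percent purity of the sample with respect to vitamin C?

C6H8O6 + I2 → C6H6O6 + 2 HI
n(I2) per titration = 0.01149 × 0.1263 = 1.451 × 10^-3 mol
n(C6H8O6) in each aliquot = 1.451 × 10^-3 mol (1:1 ratio)
n(C6H8O6) in the whole flask = 1.451 × 10^-3 × 200.0/20.00 = 0.01451 mol
mass of C6H8O6 = 0.01451 × 176.12 = 2.556 g
% C6H8O6 = 2.556 / 2.725 × 100 = 93.79 %

93.79 %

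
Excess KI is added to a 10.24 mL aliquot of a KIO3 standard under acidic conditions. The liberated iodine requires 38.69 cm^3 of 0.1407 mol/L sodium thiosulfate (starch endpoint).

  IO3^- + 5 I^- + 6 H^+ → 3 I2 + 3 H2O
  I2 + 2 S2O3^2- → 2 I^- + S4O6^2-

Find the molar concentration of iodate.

0.08860 mol/L

n(S2O3^2-) = 0.03869 × 0.1407 = 5.444 × 10^-3 mol
n(I2) = n(S2O3^2-)/2 = 2.722 × 10^-3 mol
From the 1:3 ratio, n(IO3^-) in the aliquot = 1/3 × 2.722 × 10^-3 = 9.073 × 10^-4 mol
[IO3^-] = 9.073 × 10^-4 / 0.01024 = 0.08860 mol/L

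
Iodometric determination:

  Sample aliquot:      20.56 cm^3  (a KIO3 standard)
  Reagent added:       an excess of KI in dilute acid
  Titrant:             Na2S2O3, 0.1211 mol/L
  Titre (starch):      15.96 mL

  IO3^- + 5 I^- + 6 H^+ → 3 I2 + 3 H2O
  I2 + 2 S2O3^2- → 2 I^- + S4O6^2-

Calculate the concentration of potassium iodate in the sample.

n(S2O3^2-) = 0.01596 × 0.1211 = 1.933 × 10^-3 mol
n(I2) = n(S2O3^2-)/2 = 9.664 × 10^-4 mol
From the 1:3 ratio, n(IO3^-) in the aliquot = 1/3 × 9.664 × 10^-4 = 3.221 × 10^-4 mol
[IO3^-] = 3.221 × 10^-4 / 0.02056 = 0.01567 mol/L

0.01567 mol/L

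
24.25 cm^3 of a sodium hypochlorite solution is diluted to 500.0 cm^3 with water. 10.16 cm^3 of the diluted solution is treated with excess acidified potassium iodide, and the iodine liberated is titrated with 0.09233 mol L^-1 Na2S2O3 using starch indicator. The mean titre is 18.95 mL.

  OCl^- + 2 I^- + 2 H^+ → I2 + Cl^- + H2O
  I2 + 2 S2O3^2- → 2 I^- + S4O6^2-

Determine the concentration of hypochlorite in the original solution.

1.775 mol/L

n(S2O3^2-) = 0.01895 × 0.09233 = 1.750 × 10^-3 mol
n(I2) = n(S2O3^2-)/2 = 8.748 × 10^-4 mol
n(OCl^-) in the aliquot = 8.748 × 10^-4 mol (1:1 ratio)
[OCl^-]_dilute = 8.748 × 10^-4 / 0.01016 = 0.08610 mol/L
[OCl^-]_original = 0.08610 × 500.0/24.25 = 1.775 mol/L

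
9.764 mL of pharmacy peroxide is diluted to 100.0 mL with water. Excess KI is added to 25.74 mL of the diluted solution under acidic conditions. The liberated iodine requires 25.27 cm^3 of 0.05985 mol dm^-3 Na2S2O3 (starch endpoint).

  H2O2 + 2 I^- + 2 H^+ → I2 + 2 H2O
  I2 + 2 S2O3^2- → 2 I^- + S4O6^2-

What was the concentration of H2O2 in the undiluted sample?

n(S2O3^2-) = 0.02527 × 0.05985 = 1.512 × 10^-3 mol
n(I2) = n(S2O3^2-)/2 = 7.562 × 10^-4 mol
n(H2O2) in the aliquot = 7.562 × 10^-4 mol (1:1 ratio)
[H2O2]_dilute = 7.562 × 10^-4 / 0.02574 = 0.02938 mol/L
[H2O2]_original = 0.02938 × 100.0/9.764 = 0.3009 mol/L

0.3009 mol/L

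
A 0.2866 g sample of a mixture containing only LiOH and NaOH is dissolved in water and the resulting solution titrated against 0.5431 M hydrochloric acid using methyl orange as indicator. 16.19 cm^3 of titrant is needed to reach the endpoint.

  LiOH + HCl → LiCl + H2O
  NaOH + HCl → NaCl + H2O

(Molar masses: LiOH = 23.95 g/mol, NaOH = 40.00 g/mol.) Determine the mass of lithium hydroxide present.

0.09716 g

n(HCl) = 0.01619 × 0.5431 = 8.793 × 10^-3 mol
Let x = n(LiOH), y = n(NaOH).
Titrant: 1x + 1y = 8.793 × 10^-3;  mass: 23.95x + 40.00y = 0.2866
Solving, x = 4.057 × 10^-3 mol, y = 4.736 × 10^-3 mol
mass of LiOH = 4.057 × 10^-3 × 23.95 = 0.09716 g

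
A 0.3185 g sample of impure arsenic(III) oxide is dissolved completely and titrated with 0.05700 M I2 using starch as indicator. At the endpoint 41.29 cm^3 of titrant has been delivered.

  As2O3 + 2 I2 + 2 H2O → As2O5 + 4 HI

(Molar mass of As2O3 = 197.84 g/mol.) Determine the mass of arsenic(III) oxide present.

n(I2) = 0.04129 L × 0.05700 mol/L = 2.354 × 10^-3 mol
From the 1:2 ratio, n(As2O3) = 1/2 × 2.354 × 10^-3 = 1.177 × 10^-3 mol
mass of As2O3 = 1.177 × 10^-3 × 197.84 g/mol = 0.2328 g

0.2328 g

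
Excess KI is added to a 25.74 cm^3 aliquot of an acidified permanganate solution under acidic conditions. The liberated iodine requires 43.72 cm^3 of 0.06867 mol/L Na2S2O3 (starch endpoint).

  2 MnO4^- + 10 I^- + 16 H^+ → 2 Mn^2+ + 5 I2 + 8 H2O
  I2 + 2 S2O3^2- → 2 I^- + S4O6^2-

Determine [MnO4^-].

0.02333 mol/L

n(S2O3^2-) = 0.04372 × 0.06867 = 3.002 × 10^-3 mol
n(I2) = n(S2O3^2-)/2 = 1.501 × 10^-3 mol
From the 2:5 ratio, n(MnO4^-) in the aliquot = 2/5 × 1.501 × 10^-3 = 6.005 × 10^-4 mol
[MnO4^-] = 6.005 × 10^-4 / 0.02574 = 0.02333 mol/L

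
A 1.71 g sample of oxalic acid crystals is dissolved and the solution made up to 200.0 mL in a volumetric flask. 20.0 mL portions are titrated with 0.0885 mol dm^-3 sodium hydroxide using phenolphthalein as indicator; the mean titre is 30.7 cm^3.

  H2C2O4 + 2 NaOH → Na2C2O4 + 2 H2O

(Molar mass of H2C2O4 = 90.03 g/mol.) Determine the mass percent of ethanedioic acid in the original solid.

n(NaOH) per titration = 0.0307 × 0.0885 = 2.72 × 10^-3 mol
From the 1:2 ratio, n(H2C2O4) in each aliquot = 1/2 × 2.72 × 10^-3 = 1.36 × 10^-3 mol
n(H2C2O4) in the whole flask = 1.36 × 10^-3 × 200.0/20.0 = 0.0136 mol
mass of H2C2O4 = 0.0136 × 90.03 = 1.22 g
% H2C2O4 = 1.22 / 1.71 × 100 = 71.5 %

71.5 %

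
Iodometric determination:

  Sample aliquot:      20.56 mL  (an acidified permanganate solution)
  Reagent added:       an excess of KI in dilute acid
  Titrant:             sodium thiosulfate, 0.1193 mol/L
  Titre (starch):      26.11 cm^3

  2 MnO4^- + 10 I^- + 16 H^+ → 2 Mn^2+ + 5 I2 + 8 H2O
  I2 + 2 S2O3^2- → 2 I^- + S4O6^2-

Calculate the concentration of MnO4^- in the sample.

n(S2O3^2-) = 0.02611 × 0.1193 = 3.115 × 10^-3 mol
n(I2) = n(S2O3^2-)/2 = 1.557 × 10^-3 mol
From the 2:5 ratio, n(MnO4^-) in the aliquot = 2/5 × 1.557 × 10^-3 = 6.230 × 10^-4 mol
[MnO4^-] = 6.230 × 10^-4 / 0.02056 = 0.03030 mol/L

0.03030 mol/L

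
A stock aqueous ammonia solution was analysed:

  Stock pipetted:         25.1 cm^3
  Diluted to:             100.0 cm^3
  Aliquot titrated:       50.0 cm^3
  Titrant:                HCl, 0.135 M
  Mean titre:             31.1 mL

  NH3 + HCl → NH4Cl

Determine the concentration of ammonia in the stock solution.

0.335 M

n(HCl) = 0.0311 × 0.135 = 4.20 × 10^-3 mol
n(NH3) in the aliquot = 4.20 × 10^-3 mol (1:1 ratio)
[NH3]_dilute = 4.20 × 10^-3 / 0.0500 = 0.0840 mol/L
Dilution factor = 100.0 / 25.1 = 3.984
[NH3]_stock = 0.0840 × 3.984 = 0.335 mol/L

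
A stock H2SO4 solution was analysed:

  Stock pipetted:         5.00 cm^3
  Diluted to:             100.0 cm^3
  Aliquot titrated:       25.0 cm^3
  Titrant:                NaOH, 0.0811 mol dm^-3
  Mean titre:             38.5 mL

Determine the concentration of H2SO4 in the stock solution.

1.25 mol/L

H2SO4 + 2 NaOH → Na2SO4 + 2 H2O
n(NaOH) = 0.0385 × 0.0811 = 3.12 × 10^-3 mol
From the 1:2 ratio, n(H2SO4) in the aliquot = 1/2 × 3.12 × 10^-3 = 1.56 × 10^-3 mol
[H2SO4]_dilute = 1.56 × 10^-3 / 0.0250 = 0.0624 mol/L
Dilution factor = 100.0 / 5.00 = 20.00
[H2SO4]_stock = 0.0624 × 20.00 = 1.25 mol/L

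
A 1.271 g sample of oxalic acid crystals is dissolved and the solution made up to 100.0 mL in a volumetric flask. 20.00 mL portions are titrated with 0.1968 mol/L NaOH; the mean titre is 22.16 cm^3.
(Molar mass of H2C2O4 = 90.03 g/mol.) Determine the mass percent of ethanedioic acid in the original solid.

H2C2O4 + 2 NaOH → Na2C2O4 + 2 H2O
n(NaOH) per titration = 0.02216 × 0.1968 = 4.361 × 10^-3 mol
From the 1:2 ratio, n(H2C2O4) in each aliquot = 1/2 × 4.361 × 10^-3 = 2.181 × 10^-3 mol
n(H2C2O4) in the whole flask = 2.181 × 10^-3 × 100.0/20.00 = 0.01090 mol
mass of H2C2O4 = 0.01090 × 90.03 = 0.9816 g
% H2C2O4 = 0.9816 / 1.271 × 100 = 77.23 %

77.23 %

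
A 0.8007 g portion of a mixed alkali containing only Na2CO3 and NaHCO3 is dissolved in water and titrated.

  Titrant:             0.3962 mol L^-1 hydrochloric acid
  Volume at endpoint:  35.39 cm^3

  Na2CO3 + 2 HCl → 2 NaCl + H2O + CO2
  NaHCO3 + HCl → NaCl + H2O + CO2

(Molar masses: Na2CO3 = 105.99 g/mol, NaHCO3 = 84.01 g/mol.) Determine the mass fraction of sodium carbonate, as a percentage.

80.50 %

n(HCl) = 0.03539 × 0.3962 = 0.01402 mol
Let x = n(Na2CO3), y = n(NaHCO3).
Titrant: 2x + 1y = 0.01402;  mass: 105.99x + 84.01y = 0.8007
Solving, x = 6.082 × 10^-3 mol, y = 1.858 × 10^-3 mol
mass of Na2CO3 = 6.082 × 10^-3 × 105.99 = 0.6446 g
% Na2CO3 = 0.6446 / 0.8007 × 100 = 80.50 %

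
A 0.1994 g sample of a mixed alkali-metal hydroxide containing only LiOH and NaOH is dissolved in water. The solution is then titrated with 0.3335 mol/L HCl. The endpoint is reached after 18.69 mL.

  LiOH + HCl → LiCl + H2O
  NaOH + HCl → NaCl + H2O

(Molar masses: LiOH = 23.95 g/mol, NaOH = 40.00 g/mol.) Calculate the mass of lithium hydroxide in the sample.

0.07450 g

n(HCl) = 0.01869 × 0.3335 = 6.233 × 10^-3 mol
Let x = n(LiOH), y = n(NaOH).
Titrant: 1x + 1y = 6.233 × 10^-3;  mass: 23.95x + 40.00y = 0.1994
Solving, x = 3.111 × 10^-3 mol, y = 3.123 × 10^-3 mol
mass of LiOH = 3.111 × 10^-3 × 23.95 = 0.07450 g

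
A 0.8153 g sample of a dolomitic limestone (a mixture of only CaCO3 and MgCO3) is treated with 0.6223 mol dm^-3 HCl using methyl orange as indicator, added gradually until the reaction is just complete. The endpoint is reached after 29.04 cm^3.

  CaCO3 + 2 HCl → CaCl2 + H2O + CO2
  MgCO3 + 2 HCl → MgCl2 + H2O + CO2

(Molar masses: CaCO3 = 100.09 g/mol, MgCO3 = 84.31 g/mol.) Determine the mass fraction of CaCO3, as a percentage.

41.62 %

n(HCl) = 0.02904 × 0.6223 = 0.01807 mol
Let x = n(CaCO3), y = n(MgCO3).
Titrant: 2x + 2y = 0.01807;  mass: 100.09x + 84.31y = 0.8153
Solving, x = 3.390 × 10^-3 mol, y = 5.646 × 10^-3 mol
mass of CaCO3 = 3.390 × 10^-3 × 100.09 = 0.3393 g
% CaCO3 = 0.3393 / 0.8153 × 100 = 41.62 %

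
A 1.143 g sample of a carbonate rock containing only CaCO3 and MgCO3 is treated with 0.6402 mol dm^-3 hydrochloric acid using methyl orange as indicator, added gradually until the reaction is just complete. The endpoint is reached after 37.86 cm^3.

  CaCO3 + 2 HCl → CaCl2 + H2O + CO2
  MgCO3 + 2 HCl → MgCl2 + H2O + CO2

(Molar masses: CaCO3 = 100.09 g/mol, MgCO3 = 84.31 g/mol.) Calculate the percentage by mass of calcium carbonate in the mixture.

n(HCl) = 0.03786 × 0.6402 = 0.02424 mol
Let x = n(CaCO3), y = n(MgCO3).
Titrant: 2x + 2y = 0.02424;  mass: 100.09x + 84.31y = 1.143
Solving, x = 7.684 × 10^-3 mol, y = 4.435 × 10^-3 mol
mass of CaCO3 = 7.684 × 10^-3 × 100.09 = 0.7691 g
% CaCO3 = 0.7691 / 1.143 × 100 = 67.28 %

67.28 %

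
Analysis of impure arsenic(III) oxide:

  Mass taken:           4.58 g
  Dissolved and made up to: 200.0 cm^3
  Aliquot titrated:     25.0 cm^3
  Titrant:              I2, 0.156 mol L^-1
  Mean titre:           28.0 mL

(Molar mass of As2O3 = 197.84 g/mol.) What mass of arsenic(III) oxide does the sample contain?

As2O3 + 2 I2 + 2 H2O → As2O5 + 4 HI
n(I2) per titration = 0.0280 × 0.156 = 4.37 × 10^-3 mol
From the 1:2 ratio, n(As2O3) in each aliquot = 1/2 × 4.37 × 10^-3 = 2.18 × 10^-3 mol
n(As2O3) in the whole flask = 2.18 × 10^-3 × 200.0/25.0 = 0.0175 mol
mass of As2O3 = 0.0175 × 197.84 = 3.46 g

3.46 g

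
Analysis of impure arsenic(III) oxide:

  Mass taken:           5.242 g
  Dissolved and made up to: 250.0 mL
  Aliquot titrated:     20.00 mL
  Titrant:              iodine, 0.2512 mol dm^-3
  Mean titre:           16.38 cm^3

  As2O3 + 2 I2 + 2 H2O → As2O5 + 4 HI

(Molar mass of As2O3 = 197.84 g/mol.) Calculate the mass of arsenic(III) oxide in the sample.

n(I2) per titration = 0.01638 × 0.2512 = 4.115 × 10^-3 mol
From the 1:2 ratio, n(As2O3) in each aliquot = 1/2 × 4.115 × 10^-3 = 2.057 × 10^-3 mol
n(As2O3) in the whole flask = 2.057 × 10^-3 × 250.0/20.00 = 0.02572 mol
mass of As2O3 = 0.02572 × 197.84 = 5.088 g

5.088 g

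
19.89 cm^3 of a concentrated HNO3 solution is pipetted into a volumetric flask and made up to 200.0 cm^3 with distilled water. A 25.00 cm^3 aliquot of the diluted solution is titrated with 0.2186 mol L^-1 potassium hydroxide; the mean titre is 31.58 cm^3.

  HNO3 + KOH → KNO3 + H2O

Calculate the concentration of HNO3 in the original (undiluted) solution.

n(KOH) = 0.03158 × 0.2186 = 6.903 × 10^-3 mol
n(HNO3) in the aliquot = 6.903 × 10^-3 mol (1:1 ratio)
[HNO3]_dilute = 6.903 × 10^-3 / 0.02500 = 0.2761 mol/L
Dilution factor = 200.0 / 19.89 = 10.06
[HNO3]_stock = 0.2761 × 10.06 = 2.777 mol/L

2.777 mol/L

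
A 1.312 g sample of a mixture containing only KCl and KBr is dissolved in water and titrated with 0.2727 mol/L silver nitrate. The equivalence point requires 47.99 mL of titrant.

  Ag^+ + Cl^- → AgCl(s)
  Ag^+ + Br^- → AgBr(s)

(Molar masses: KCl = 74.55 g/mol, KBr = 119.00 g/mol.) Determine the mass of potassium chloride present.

0.4115 g

n(AgNO3) = 0.04799 × 0.2727 = 0.01309 mol
Let x = n(KCl), y = n(KBr).
Titrant: 1x + 1y = 0.01309;  mass: 74.55x + 119.00y = 1.312
Solving, x = 5.519 × 10^-3 mol, y = 7.567 × 10^-3 mol
mass of KCl = 5.519 × 10^-3 × 74.55 = 0.4115 g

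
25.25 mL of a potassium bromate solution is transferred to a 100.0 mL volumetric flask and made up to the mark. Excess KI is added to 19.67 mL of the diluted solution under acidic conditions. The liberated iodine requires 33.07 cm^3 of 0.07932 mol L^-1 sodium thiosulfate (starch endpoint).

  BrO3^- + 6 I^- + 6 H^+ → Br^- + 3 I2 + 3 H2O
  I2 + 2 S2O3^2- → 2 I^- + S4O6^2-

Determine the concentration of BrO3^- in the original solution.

n(S2O3^2-) = 0.03307 × 0.07932 = 2.623 × 10^-3 mol
n(I2) = n(S2O3^2-)/2 = 1.312 × 10^-3 mol
From the 1:3 ratio, n(BrO3^-) in the aliquot = 1/3 × 1.312 × 10^-3 = 4.372 × 10^-4 mol
[BrO3^-]_dilute = 4.372 × 10^-4 / 0.01967 = 0.02223 mol/L
[BrO3^-]_original = 0.02223 × 100.0/25.25 = 0.08802 mol/L

0.08802 mol/L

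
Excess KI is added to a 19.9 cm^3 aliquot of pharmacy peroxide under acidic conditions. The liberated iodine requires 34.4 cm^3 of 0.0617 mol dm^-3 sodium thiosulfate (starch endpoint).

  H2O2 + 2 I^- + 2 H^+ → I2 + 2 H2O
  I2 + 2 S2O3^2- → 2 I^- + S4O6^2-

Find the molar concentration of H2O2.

0.0533 mol/L

n(S2O3^2-) = 0.0344 × 0.0617 = 2.12 × 10^-3 mol
n(I2) = n(S2O3^2-)/2 = 1.06 × 10^-3 mol
n(H2O2) in the aliquot = 1.06 × 10^-3 mol (1:1 ratio)
[H2O2] = 1.06 × 10^-3 / 0.0199 = 0.0533 mol/L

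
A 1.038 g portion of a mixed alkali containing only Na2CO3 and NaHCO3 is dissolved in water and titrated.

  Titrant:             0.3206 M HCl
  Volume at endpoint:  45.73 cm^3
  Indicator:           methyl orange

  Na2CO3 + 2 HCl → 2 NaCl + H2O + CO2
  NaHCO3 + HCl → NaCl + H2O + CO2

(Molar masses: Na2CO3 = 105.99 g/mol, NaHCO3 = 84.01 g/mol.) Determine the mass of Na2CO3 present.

n(HCl) = 0.04573 × 0.3206 = 0.01466 mol
Let x = n(Na2CO3), y = n(NaHCO3).
Titrant: 2x + 1y = 0.01466;  mass: 105.99x + 84.01y = 1.038
Solving, x = 3.122 × 10^-3 mol, y = 8.417 × 10^-3 mol
mass of Na2CO3 = 3.122 × 10^-3 × 105.99 = 0.3309 g

0.3309 g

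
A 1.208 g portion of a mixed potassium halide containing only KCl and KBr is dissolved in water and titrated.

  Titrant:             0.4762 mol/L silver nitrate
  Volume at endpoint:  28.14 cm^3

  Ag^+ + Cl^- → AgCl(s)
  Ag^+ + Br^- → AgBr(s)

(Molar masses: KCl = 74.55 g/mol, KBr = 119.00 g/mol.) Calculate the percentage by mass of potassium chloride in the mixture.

n(AgNO3) = 0.02814 × 0.4762 = 0.01340 mol
Let x = n(KCl), y = n(KBr).
Titrant: 1x + 1y = 0.01340;  mass: 74.55x + 119.00y = 1.208
Solving, x = 8.698 × 10^-3 mol, y = 4.702 × 10^-3 mol
mass of KCl = 8.698 × 10^-3 × 74.55 = 0.6484 g
% KCl = 0.6484 / 1.208 × 100 = 53.68 %

53.68 %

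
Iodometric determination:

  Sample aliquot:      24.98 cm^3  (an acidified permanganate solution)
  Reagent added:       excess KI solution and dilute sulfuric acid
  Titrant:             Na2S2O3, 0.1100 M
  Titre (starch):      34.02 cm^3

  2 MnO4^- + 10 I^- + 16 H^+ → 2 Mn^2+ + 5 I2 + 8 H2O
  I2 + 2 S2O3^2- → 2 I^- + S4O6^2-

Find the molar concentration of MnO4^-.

n(S2O3^2-) = 0.03402 × 0.1100 = 3.742 × 10^-3 mol
n(I2) = n(S2O3^2-)/2 = 1.871 × 10^-3 mol
From the 2:5 ratio, n(MnO4^-) in the aliquot = 2/5 × 1.871 × 10^-3 = 7.484 × 10^-4 mol
[MnO4^-] = 7.484 × 10^-4 / 0.02498 = 0.02996 mol/L

0.02996 M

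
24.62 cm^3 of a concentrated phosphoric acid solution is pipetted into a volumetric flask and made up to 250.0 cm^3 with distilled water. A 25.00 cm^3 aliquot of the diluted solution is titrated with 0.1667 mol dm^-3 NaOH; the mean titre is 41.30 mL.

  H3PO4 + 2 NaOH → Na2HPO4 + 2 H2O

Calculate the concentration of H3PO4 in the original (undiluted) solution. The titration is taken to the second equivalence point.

n(NaOH) = 0.04130 × 0.1667 = 6.885 × 10^-3 mol
From the 1:2 ratio, n(H3PO4) in the aliquot = 1/2 × 6.885 × 10^-3 = 3.442 × 10^-3 mol
[H3PO4]_dilute = 3.442 × 10^-3 / 0.02500 = 0.1377 mol/L
Dilution factor = 250.0 / 24.62 = 10.15
[H3PO4]_stock = 0.1377 × 10.15 = 1.398 mol/L

1.398 mol/L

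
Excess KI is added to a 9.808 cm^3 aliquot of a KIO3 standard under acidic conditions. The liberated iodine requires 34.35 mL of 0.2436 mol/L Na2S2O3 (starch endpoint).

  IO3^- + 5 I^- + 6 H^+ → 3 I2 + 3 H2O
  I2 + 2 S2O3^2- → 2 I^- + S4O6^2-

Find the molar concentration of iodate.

n(S2O3^2-) = 0.03435 × 0.2436 = 8.368 × 10^-3 mol
n(I2) = n(S2O3^2-)/2 = 4.184 × 10^-3 mol
From the 1:3 ratio, n(IO3^-) in the aliquot = 1/3 × 4.184 × 10^-3 = 1.395 × 10^-3 mol
[IO3^-] = 1.395 × 10^-3 / 0.009808 = 0.1422 mol/L

0.1422 mol/L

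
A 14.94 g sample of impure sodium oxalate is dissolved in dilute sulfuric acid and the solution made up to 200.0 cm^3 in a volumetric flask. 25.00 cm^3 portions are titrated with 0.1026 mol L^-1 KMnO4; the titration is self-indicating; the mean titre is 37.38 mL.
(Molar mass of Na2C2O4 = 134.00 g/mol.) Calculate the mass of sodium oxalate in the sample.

10.28 g

2 MnO4^- + 5 C2O4^2- + 16 H^+ → 2 Mn^2+ + 10 CO2 + 8 H2O
n(KMnO4) per titration = 0.03738 × 0.1026 = 3.835 × 10^-3 mol
From the 5:2 ratio, n(Na2C2O4) in each aliquot = 5/2 × 3.835 × 10^-3 = 9.588 × 10^-3 mol
n(Na2C2O4) in the whole flask = 9.588 × 10^-3 × 200.0/25.00 = 0.07670 mol
mass of Na2C2O4 = 0.07670 × 134.00 = 10.28 g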